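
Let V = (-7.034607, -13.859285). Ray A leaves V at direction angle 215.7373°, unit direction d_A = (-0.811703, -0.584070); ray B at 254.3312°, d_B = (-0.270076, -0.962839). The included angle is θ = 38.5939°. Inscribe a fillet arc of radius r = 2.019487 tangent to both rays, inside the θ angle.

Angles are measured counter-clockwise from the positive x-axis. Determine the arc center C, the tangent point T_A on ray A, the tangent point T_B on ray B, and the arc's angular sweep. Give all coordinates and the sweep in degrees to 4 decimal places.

bisector direction at 235.0342° = (-0.573087,-0.819495)
center distance |VC| = r/sin(θ/2) = 2.019487/sin(19.2969°) = 6.111062
C = V + |VC|·bis = (-10.5368,-18.8673)
T_A = V + ((C−V)·d_A)·d_A = V + 5.7677·d_A = (-11.7163,-17.2280)
T_B = V + ((C−V)·d_B)·d_B = V + 5.7677·d_B = (-8.5923,-19.4127)
sweep = 180° − θ = 141.4061°

center=(-10.5368,-18.8673) T_A=(-11.7163,-17.2280) T_B=(-8.5923,-19.4127) sweep=141.4061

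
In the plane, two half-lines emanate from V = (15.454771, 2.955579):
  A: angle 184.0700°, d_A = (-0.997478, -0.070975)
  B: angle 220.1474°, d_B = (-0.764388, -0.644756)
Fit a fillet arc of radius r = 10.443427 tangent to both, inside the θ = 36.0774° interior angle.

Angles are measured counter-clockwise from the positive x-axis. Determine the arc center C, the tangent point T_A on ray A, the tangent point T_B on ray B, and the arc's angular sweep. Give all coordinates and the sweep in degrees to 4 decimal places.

bisector direction at 202.1087° = (-0.926471,-0.376365)
center distance |VC| = r/sin(θ/2) = 10.443427/sin(18.0387°) = 33.725539
C = V + |VC|·bis = (-15.7910,-9.7375)
T_A = V + ((C−V)·d_A)·d_A = V + 32.0678·d_A = (-16.5322,0.6796)
T_B = V + ((C−V)·d_B)·d_B = V + 32.0678·d_B = (-9.0575,-17.7204)
sweep = 180° − θ = 143.9226°

center=(-15.7910,-9.7375) T_A=(-16.5322,0.6796) T_B=(-9.0575,-17.7204) sweep=143.9226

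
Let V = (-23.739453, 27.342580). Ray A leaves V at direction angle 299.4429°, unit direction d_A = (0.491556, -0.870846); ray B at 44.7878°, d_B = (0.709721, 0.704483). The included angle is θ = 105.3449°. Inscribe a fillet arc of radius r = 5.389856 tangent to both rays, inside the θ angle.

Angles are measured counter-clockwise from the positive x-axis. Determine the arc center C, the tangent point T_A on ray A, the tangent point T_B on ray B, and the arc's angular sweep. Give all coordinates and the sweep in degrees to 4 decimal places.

center=(-17.0254,26.4128) T_A=(-21.7191,23.7633) T_B=(-20.8225,30.2381) sweep=74.6551

bisector direction at 352.1154° = (0.990546,-0.137179)
center distance |VC| = r/sin(θ/2) = 5.389856/sin(52.6724°) = 6.778141
C = V + |VC|·bis = (-17.0254,26.4128)
T_A = V + ((C−V)·d_A)·d_A = V + 4.1101·d_A = (-21.7191,23.7633)
T_B = V + ((C−V)·d_B)·d_B = V + 4.1101·d_B = (-20.8225,30.2381)
sweep = 180° − θ = 74.6551°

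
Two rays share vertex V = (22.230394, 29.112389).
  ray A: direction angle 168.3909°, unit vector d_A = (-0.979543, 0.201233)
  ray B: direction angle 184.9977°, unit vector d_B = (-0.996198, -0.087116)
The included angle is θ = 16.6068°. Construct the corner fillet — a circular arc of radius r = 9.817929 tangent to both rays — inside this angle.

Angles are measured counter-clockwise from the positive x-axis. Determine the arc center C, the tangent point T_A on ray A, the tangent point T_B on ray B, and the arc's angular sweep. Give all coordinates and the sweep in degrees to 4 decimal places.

bisector direction at 176.6943° = (-0.998336,0.057663)
center distance |VC| = r/sin(θ/2) = 9.817929/sin(8.3034°) = 67.984173
C = V + |VC|·bis = (-45.6407,33.0326)
T_A = V + ((C−V)·d_A)·d_A = V + 67.2715·d_A = (-43.6650,42.6497)
T_B = V + ((C−V)·d_B)·d_B = V + 67.2715·d_B = (-44.7854,23.2520)
sweep = 180° − θ = 163.3932°

center=(-45.6407,33.0326) T_A=(-43.6650,42.6497) T_B=(-44.7854,23.2520) sweep=163.3932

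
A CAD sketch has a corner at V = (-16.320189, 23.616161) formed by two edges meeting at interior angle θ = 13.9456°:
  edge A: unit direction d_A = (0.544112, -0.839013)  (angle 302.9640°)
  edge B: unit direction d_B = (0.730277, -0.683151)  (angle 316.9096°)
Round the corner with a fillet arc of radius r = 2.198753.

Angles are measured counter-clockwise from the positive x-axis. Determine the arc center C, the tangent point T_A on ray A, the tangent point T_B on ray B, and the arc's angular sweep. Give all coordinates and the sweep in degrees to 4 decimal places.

center=(-4.6934,9.7288) T_A=(-6.5382,8.5324) T_B=(-3.1913,11.3345) sweep=166.0544

bisector direction at 309.9368° = (0.641942,-0.766753)
center distance |VC| = r/sin(θ/2) = 2.198753/sin(6.9728°) = 18.111917
C = V + |VC|·bis = (-4.6934,9.7288)
T_A = V + ((C−V)·d_A)·d_A = V + 17.9780·d_A = (-6.5382,8.5324)
T_B = V + ((C−V)·d_B)·d_B = V + 17.9780·d_B = (-3.1913,11.3345)
sweep = 180° − θ = 166.0544°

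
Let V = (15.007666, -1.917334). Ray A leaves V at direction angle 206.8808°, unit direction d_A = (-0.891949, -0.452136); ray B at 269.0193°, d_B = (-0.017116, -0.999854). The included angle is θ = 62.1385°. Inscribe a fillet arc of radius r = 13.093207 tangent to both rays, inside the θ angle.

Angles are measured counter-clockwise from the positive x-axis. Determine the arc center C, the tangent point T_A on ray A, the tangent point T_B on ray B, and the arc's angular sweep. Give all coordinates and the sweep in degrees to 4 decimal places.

center=(1.5444,-23.4213) T_A=(-4.3755,-11.7428) T_B=(14.6357,-23.6454) sweep=117.8615

bisector direction at 237.9501° = (-0.530658,-0.847586)
center distance |VC| = r/sin(θ/2) = 13.093207/sin(31.0693°) = 25.370808
C = V + |VC|·bis = (1.5444,-23.4213)
T_A = V + ((C−V)·d_A)·d_A = V + 21.7312·d_A = (-4.3755,-11.7428)
T_B = V + ((C−V)·d_B)·d_B = V + 21.7312·d_B = (14.6357,-23.6454)
sweep = 180° − θ = 117.8615°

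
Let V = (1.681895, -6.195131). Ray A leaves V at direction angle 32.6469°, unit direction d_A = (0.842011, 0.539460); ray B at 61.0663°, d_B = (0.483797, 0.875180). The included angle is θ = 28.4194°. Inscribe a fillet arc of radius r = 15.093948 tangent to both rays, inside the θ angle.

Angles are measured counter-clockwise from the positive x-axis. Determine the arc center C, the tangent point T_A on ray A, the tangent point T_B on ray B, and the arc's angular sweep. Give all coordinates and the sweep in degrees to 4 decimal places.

bisector direction at 46.8566° = (0.683827,0.729645)
center distance |VC| = r/sin(θ/2) = 15.093948/sin(14.2097°) = 61.489613
C = V + |VC|·bis = (43.7301,38.6704)
T_A = V + ((C−V)·d_A)·d_A = V + 59.6083·d_A = (51.8727,25.9612)
T_B = V + ((C−V)·d_B)·d_B = V + 59.6083·d_B = (30.5202,45.9728)
sweep = 180° − θ = 151.5806°

center=(43.7301,38.6704) T_A=(51.8727,25.9612) T_B=(30.5202,45.9728) sweep=151.5806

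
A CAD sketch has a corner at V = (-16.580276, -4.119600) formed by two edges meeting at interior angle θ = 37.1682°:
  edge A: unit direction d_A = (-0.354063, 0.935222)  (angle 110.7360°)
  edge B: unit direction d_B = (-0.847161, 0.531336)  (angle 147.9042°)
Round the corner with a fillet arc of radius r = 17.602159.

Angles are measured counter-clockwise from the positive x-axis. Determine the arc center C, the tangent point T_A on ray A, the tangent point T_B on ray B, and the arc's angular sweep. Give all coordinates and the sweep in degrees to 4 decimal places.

center=(-51.5780,38.6087) T_A=(-35.1161,44.8410) T_B=(-60.9307,23.6968) sweep=142.8318

bisector direction at 129.3201° = (-0.633652,0.773618)
center distance |VC| = r/sin(θ/2) = 17.602159/sin(18.5841°) = 55.231767
C = V + |VC|·bis = (-51.5780,38.6087)
T_A = V + ((C−V)·d_A)·d_A = V + 52.3518·d_A = (-35.1161,44.8410)
T_B = V + ((C−V)·d_B)·d_B = V + 52.3518·d_B = (-60.9307,23.6968)
sweep = 180° − θ = 142.8318°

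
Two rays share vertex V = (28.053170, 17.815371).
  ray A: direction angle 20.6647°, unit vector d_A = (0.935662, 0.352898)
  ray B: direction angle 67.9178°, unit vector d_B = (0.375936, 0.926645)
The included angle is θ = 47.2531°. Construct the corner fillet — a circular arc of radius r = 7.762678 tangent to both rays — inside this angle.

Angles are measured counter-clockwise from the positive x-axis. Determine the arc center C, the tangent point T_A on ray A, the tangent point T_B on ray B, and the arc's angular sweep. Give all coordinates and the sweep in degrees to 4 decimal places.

bisector direction at 44.2912° = (0.715799,0.698306)
center distance |VC| = r/sin(θ/2) = 7.762678/sin(23.6266°) = 19.369234
C = V + |VC|·bis = (41.9177,31.3410)
T_A = V + ((C−V)·d_A)·d_A = V + 17.7456·d_A = (44.6571,24.0778)
T_B = V + ((C−V)·d_B)·d_B = V + 17.7456·d_B = (34.7244,34.2593)
sweep = 180° − θ = 132.7469°

center=(41.9177,31.3410) T_A=(44.6571,24.0778) T_B=(34.7244,34.2593) sweep=132.7469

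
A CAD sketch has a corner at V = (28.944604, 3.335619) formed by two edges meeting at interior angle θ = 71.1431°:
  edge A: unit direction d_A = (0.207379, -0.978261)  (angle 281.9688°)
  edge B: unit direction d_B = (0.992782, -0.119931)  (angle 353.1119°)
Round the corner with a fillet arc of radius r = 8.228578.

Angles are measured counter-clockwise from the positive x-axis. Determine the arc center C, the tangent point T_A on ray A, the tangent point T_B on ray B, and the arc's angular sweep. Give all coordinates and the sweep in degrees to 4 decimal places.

bisector direction at 317.5403° = (0.737753,-0.675071)
center distance |VC| = r/sin(θ/2) = 8.228578/sin(35.5716°) = 14.145276
C = V + |VC|·bis = (39.3803,-6.2134)
T_A = V + ((C−V)·d_A)·d_A = V + 11.5056·d_A = (31.3306,-7.9199)
T_B = V + ((C−V)·d_B)·d_B = V + 11.5056·d_B = (40.3672,1.9557)
sweep = 180° − θ = 108.8569°

center=(39.3803,-6.2134) T_A=(31.3306,-7.9199) T_B=(40.3672,1.9557) sweep=108.8569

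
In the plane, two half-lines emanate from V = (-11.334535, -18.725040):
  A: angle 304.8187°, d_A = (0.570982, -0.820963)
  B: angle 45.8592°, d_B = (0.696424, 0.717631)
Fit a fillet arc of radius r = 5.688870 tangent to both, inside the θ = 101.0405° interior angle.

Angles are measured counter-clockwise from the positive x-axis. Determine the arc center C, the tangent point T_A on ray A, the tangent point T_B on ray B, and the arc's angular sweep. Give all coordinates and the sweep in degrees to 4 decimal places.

center=(-3.9885,-19.3240) T_A=(-8.6588,-22.5722) T_B=(-8.0710,-15.3621) sweep=78.9595

bisector direction at 355.3389° = (0.996693,-0.081261)
center distance |VC| = r/sin(θ/2) = 5.688870/sin(50.5202°) = 7.370441
C = V + |VC|·bis = (-3.9885,-19.3240)
T_A = V + ((C−V)·d_A)·d_A = V + 4.6862·d_A = (-8.6588,-22.5722)
T_B = V + ((C−V)·d_B)·d_B = V + 4.6862·d_B = (-8.0710,-15.3621)
sweep = 180° − θ = 78.9595°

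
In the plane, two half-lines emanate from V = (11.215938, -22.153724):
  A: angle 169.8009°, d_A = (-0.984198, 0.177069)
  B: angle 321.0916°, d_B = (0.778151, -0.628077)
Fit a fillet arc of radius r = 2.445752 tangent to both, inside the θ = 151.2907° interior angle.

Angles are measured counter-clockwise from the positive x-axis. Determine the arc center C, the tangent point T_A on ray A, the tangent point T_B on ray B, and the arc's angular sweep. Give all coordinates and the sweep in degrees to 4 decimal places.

center=(10.1669,-24.4500) T_A=(10.5999,-22.0429) T_B=(11.7030,-22.5468) sweep=28.7093

bisector direction at 245.4463° = (-0.415547,-0.909572)
center distance |VC| = r/sin(θ/2) = 2.445752/sin(75.6453°) = 2.524570
C = V + |VC|·bis = (10.1669,-24.4500)
T_A = V + ((C−V)·d_A)·d_A = V + 0.6259·d_A = (10.5999,-22.0429)
T_B = V + ((C−V)·d_B)·d_B = V + 0.6259·d_B = (11.7030,-22.5468)
sweep = 180° − θ = 28.7093°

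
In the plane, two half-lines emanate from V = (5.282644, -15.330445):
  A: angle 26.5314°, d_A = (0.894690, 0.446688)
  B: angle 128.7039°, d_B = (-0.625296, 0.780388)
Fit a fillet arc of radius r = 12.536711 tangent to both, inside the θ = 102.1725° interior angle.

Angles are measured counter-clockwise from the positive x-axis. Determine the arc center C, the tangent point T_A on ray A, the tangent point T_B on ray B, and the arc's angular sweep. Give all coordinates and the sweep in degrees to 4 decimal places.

center=(8.7376,0.4069) T_A=(14.3376,-10.8096) T_B=(-1.0459,-7.4323) sweep=77.8275

bisector direction at 77.6176° = (0.214434,0.976738)
center distance |VC| = r/sin(θ/2) = 12.536711/sin(51.0862°) = 16.112110
C = V + |VC|·bis = (8.7376,0.4069)
T_A = V + ((C−V)·d_A)·d_A = V + 10.1208·d_A = (14.3376,-10.8096)
T_B = V + ((C−V)·d_B)·d_B = V + 10.1208·d_B = (-1.0459,-7.4323)
sweep = 180° − θ = 77.8275°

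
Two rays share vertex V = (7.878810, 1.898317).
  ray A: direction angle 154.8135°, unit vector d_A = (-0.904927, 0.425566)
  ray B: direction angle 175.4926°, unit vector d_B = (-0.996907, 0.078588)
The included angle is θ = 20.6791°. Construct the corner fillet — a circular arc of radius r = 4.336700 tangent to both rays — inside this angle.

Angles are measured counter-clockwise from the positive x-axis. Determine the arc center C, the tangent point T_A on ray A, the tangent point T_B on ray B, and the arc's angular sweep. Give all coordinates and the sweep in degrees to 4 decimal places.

center=(-15.4769,8.0896) T_A=(-13.6313,12.0140) T_B=(-15.8177,3.7664) sweep=159.3209

bisector direction at 165.1531° = (-0.966614,0.256238)
center distance |VC| = r/sin(θ/2) = 4.336700/sin(10.3395°) = 24.162402
C = V + |VC|·bis = (-15.4769,8.0896)
T_A = V + ((C−V)·d_A)·d_A = V + 23.7700·d_A = (-13.6313,12.0140)
T_B = V + ((C−V)·d_B)·d_B = V + 23.7700·d_B = (-15.8177,3.7664)
sweep = 180° − θ = 159.3209°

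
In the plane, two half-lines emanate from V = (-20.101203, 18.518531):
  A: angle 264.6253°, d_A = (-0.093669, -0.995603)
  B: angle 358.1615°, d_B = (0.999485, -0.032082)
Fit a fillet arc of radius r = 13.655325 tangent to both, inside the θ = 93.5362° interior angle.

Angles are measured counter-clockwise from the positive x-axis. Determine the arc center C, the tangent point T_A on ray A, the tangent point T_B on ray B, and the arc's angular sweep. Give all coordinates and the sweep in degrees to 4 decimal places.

center=(-7.7084,4.4584) T_A=(-21.3037,5.7375) T_B=(-7.2703,18.1067) sweep=86.4638

bisector direction at 311.3934° = (0.661225,-0.750187)
center distance |VC| = r/sin(θ/2) = 13.655325/sin(46.7681°) = 18.742192
C = V + |VC|·bis = (-7.7084,4.4584)
T_A = V + ((C−V)·d_A)·d_A = V + 12.8375·d_A = (-21.3037,5.7375)
T_B = V + ((C−V)·d_B)·d_B = V + 12.8375·d_B = (-7.2703,18.1067)
sweep = 180° − θ = 86.4638°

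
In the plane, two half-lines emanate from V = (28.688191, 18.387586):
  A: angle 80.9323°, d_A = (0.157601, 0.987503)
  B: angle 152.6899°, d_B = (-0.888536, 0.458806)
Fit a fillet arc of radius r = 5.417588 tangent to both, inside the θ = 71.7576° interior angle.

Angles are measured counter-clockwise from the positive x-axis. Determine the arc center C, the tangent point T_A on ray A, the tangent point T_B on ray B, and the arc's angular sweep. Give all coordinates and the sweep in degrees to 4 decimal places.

center=(24.5187,26.6377) T_A=(29.8686,25.7839) T_B=(22.0331,21.8240) sweep=108.2424

bisector direction at 116.8111° = (-0.451050,0.892498)
center distance |VC| = r/sin(θ/2) = 5.417588/sin(35.8788°) = 9.243886
C = V + |VC|·bis = (24.5187,26.6377)
T_A = V + ((C−V)·d_A)·d_A = V + 7.4899·d_A = (29.8686,25.7839)
T_B = V + ((C−V)·d_B)·d_B = V + 7.4899·d_B = (22.0331,21.8240)
sweep = 180° − θ = 108.2424°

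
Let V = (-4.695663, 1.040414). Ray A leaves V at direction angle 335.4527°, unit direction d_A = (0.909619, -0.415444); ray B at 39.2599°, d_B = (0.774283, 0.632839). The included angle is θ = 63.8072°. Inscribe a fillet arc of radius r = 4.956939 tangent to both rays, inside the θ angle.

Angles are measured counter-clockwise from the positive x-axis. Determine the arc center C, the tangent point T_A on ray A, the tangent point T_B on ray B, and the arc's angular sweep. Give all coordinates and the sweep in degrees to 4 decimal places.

center=(4.6065,2.2413) T_A=(2.5472,-2.2676) T_B=(1.4696,6.0794) sweep=116.1928

bisector direction at 7.3563° = (0.991769,0.128039)
center distance |VC| = r/sin(θ/2) = 4.956939/sin(31.9036°) = 9.379408
C = V + |VC|·bis = (4.6065,2.2413)
T_A = V + ((C−V)·d_A)·d_A = V + 7.9625·d_A = (2.5472,-2.2676)
T_B = V + ((C−V)·d_B)·d_B = V + 7.9625·d_B = (1.4696,6.0794)
sweep = 180° − θ = 116.1928°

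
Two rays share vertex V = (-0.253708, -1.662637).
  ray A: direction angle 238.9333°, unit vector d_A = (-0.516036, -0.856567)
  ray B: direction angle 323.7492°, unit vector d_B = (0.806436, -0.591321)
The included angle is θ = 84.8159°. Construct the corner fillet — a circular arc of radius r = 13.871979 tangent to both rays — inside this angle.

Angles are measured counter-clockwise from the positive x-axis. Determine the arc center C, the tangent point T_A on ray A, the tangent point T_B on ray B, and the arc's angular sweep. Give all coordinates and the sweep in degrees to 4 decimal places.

bisector direction at 281.3413° = (0.196652,-0.980473)
center distance |VC| = r/sin(θ/2) = 13.871979/sin(42.4079°) = 20.569216
C = V + |VC|·bis = (3.7913,-21.8302)
T_A = V + ((C−V)·d_A)·d_A = V + 15.1875·d_A = (-8.0910,-14.6718)
T_B = V + ((C−V)·d_B)·d_B = V + 15.1875·d_B = (11.9941,-10.6433)
sweep = 180° − θ = 95.1841°

center=(3.7913,-21.8302) T_A=(-8.0910,-14.6718) T_B=(11.9941,-10.6433) sweep=95.1841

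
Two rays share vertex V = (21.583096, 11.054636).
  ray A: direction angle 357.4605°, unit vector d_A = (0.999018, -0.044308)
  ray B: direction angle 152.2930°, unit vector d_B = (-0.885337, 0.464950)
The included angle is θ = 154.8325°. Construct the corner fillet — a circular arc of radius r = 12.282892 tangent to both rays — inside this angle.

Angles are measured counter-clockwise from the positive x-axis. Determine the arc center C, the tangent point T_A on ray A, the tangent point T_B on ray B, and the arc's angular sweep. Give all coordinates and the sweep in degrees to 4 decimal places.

center=(24.8665,23.2040) T_A=(24.3223,10.9331) T_B=(19.1556,12.3295) sweep=25.1675

bisector direction at 74.8768° = (0.260896,0.965367)
center distance |VC| = r/sin(θ/2) = 12.282892/sin(77.4163°) = 12.585206
C = V + |VC|·bis = (24.8665,23.2040)
T_A = V + ((C−V)·d_A)·d_A = V + 2.7419·d_A = (24.3223,10.9331)
T_B = V + ((C−V)·d_B)·d_B = V + 2.7419·d_B = (19.1556,12.3295)
sweep = 180° − θ = 25.1675°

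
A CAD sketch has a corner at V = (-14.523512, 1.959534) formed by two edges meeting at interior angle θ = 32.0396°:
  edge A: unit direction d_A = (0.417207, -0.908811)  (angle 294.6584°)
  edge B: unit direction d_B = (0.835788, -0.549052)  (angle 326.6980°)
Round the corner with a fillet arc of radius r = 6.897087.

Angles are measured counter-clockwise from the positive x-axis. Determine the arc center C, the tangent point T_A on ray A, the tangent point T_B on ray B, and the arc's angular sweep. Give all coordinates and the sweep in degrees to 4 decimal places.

bisector direction at 310.6782° = (0.651810,-0.758382)
center distance |VC| = r/sin(θ/2) = 6.897087/sin(16.0198°) = 24.992205
C = V + |VC|·bis = (1.7667,-16.9941)
T_A = V + ((C−V)·d_A)·d_A = V + 24.0217·d_A = (-4.5015,-19.8716)
T_B = V + ((C−V)·d_B)·d_B = V + 24.0217·d_B = (5.5535,-11.2296)
sweep = 180° − θ = 147.9604°

center=(1.7667,-16.9941) T_A=(-4.5015,-19.8716) T_B=(5.5535,-11.2296) sweep=147.9604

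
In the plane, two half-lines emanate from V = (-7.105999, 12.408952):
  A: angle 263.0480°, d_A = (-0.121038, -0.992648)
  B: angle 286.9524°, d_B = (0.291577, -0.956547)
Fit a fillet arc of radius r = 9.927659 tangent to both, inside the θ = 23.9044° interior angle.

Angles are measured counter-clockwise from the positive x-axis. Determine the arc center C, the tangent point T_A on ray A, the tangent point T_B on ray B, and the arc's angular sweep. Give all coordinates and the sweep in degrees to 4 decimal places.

center=(-2.9278,-35.3462) T_A=(-12.7825,-34.1446) T_B=(6.5685,-32.4515) sweep=156.0956

bisector direction at 275.0002° = (0.087159,-0.996194)
center distance |VC| = r/sin(θ/2) = 9.927659/sin(11.9522°) = 47.937570
C = V + |VC|·bis = (-2.9278,-35.3462)
T_A = V + ((C−V)·d_A)·d_A = V + 46.8983·d_A = (-12.7825,-34.1446)
T_B = V + ((C−V)·d_B)·d_B = V + 46.8983·d_B = (6.5685,-32.4515)
sweep = 180° − θ = 156.0956°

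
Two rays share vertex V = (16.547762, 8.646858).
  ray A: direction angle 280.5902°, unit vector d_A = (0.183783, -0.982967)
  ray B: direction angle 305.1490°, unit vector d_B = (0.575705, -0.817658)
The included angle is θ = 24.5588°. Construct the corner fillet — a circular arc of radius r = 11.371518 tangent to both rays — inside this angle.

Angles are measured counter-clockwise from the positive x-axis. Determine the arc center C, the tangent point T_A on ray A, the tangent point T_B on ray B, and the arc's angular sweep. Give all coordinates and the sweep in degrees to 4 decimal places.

bisector direction at 292.8696° = (0.388635,-0.921392)
center distance |VC| = r/sin(θ/2) = 11.371518/sin(12.2794°) = 53.467965
C = V + |VC|·bis = (37.3273,-40.6181)
T_A = V + ((C−V)·d_A)·d_A = V + 52.2447·d_A = (26.1495,-42.7080)
T_B = V + ((C−V)·d_B)·d_B = V + 52.2447·d_B = (46.6253,-34.0714)
sweep = 180° − θ = 155.4412°

center=(37.3273,-40.6181) T_A=(26.1495,-42.7080) T_B=(46.6253,-34.0714) sweep=155.4412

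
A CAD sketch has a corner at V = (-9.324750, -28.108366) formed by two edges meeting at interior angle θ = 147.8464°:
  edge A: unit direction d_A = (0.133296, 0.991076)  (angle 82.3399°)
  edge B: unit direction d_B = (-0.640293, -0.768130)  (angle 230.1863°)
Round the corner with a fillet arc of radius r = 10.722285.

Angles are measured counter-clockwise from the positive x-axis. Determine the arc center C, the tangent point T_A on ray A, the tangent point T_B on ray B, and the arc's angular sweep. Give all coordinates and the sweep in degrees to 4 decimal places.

bisector direction at 156.2631° = (-0.915404,0.402537)
center distance |VC| = r/sin(θ/2) = 10.722285/sin(73.9232°) = 11.158686
C = V + |VC|·bis = (-19.5395,-23.6166)
T_A = V + ((C−V)·d_A)·d_A = V + 3.0901·d_A = (-8.9128,-25.0458)
T_B = V + ((C−V)·d_B)·d_B = V + 3.0901·d_B = (-11.3033,-30.4820)
sweep = 180° − θ = 32.1536°

center=(-19.5395,-23.6166) T_A=(-8.9128,-25.0458) T_B=(-11.3033,-30.4820) sweep=32.1536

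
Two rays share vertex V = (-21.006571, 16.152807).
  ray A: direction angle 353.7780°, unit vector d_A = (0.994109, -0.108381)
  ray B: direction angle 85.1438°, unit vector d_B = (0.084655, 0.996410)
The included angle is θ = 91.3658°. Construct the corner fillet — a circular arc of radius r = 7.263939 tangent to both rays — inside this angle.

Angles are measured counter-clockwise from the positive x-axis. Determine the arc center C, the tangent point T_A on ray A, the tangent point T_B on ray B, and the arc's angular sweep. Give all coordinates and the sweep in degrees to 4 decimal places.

bisector direction at 39.4609° = (0.772058,0.635551)
center distance |VC| = r/sin(θ/2) = 7.263939/sin(45.6829°) = 10.152479
C = V + |VC|·bis = (-13.1683,22.6052)
T_A = V + ((C−V)·d_A)·d_A = V + 7.0928·d_A = (-13.9555,15.3841)
T_B = V + ((C−V)·d_B)·d_B = V + 7.0928·d_B = (-20.4061,23.2202)
sweep = 180° − θ = 88.6342°

center=(-13.1683,22.6052) T_A=(-13.9555,15.3841) T_B=(-20.4061,23.2202) sweep=88.6342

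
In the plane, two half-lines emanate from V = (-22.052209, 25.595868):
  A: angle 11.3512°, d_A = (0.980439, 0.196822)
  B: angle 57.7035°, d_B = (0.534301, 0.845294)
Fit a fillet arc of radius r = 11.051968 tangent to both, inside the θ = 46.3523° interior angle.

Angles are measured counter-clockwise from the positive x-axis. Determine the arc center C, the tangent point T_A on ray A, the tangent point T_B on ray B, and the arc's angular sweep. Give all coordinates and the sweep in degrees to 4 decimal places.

bisector direction at 34.5273° = (0.823856,0.566800)
center distance |VC| = r/sin(θ/2) = 11.051968/sin(23.1761°) = 28.082093
C = V + |VC|·bis = (1.0834,41.5128)
T_A = V + ((C−V)·d_A)·d_A = V + 25.8158·d_A = (3.2587,30.6770)
T_B = V + ((C−V)·d_B)·d_B = V + 25.8158·d_B = (-8.2588,47.4179)
sweep = 180° − θ = 133.6477°

center=(1.0834,41.5128) T_A=(3.2587,30.6770) T_B=(-8.2588,47.4179) sweep=133.6477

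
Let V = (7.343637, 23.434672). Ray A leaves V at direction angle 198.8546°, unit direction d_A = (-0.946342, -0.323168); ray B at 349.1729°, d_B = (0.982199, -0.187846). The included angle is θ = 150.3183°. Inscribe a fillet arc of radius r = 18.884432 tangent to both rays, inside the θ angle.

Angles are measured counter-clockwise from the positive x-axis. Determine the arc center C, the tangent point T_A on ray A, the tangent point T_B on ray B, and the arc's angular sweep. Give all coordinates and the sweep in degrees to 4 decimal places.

bisector direction at 274.0138° = (0.069996,-0.997547)
center distance |VC| = r/sin(θ/2) = 18.884432/sin(75.1591°) = 19.536138
C = V + |VC|·bis = (8.7111,3.9465)
T_A = V + ((C−V)·d_A)·d_A = V + 5.0039·d_A = (2.6082,21.8176)
T_B = V + ((C−V)·d_B)·d_B = V + 5.0039·d_B = (12.2584,22.4947)
sweep = 180° − θ = 29.6817°

center=(8.7111,3.9465) T_A=(2.6082,21.8176) T_B=(12.2584,22.4947) sweep=29.6817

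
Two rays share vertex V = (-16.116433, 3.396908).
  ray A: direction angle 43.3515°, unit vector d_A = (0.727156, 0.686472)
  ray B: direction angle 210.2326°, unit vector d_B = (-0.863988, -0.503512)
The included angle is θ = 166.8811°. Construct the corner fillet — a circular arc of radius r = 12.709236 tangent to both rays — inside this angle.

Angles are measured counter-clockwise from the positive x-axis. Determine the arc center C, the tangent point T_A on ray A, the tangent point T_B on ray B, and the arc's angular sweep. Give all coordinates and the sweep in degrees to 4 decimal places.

center=(-23.7783,13.6417) T_A=(-15.0538,4.4001) T_B=(-17.3791,2.6611) sweep=13.1189

bisector direction at 126.7921° = (-0.598912,0.800814)
center distance |VC| = r/sin(θ/2) = 12.709236/sin(83.4406°) = 12.792981
C = V + |VC|·bis = (-23.7783,13.6417)
T_A = V + ((C−V)·d_A)·d_A = V + 1.4614·d_A = (-15.0538,4.4001)
T_B = V + ((C−V)·d_B)·d_B = V + 1.4614·d_B = (-17.3791,2.6611)
sweep = 180° − θ = 13.1189°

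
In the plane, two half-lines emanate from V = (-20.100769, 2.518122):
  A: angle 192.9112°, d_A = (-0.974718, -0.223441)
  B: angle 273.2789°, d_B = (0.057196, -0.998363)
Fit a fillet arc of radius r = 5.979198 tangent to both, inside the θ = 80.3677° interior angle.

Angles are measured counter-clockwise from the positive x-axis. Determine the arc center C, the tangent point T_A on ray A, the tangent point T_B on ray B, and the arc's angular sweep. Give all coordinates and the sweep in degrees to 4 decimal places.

center=(-25.6653,-4.8917) T_A=(-27.0013,0.9363) T_B=(-19.6958,-4.5498) sweep=99.6323

bisector direction at 233.0951° = (-0.600489,-0.799633)
center distance |VC| = r/sin(θ/2) = 5.979198/sin(40.1838°) = 9.266592
C = V + |VC|·bis = (-25.6653,-4.8917)
T_A = V + ((C−V)·d_A)·d_A = V + 7.0795·d_A = (-27.0013,0.9363)
T_B = V + ((C−V)·d_B)·d_B = V + 7.0795·d_B = (-19.6958,-4.5498)
sweep = 180° − θ = 99.6323°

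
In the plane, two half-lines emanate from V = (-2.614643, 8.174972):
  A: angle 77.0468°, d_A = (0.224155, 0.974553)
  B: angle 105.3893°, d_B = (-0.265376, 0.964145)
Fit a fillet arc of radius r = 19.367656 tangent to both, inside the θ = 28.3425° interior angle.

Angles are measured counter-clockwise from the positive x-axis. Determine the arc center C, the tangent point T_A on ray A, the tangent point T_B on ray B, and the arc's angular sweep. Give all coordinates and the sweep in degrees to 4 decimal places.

bisector direction at 91.2181° = (-0.021257,0.999774)
center distance |VC| = r/sin(θ/2) = 19.367656/sin(14.1713°) = 79.109486
C = V + |VC|·bis = (-4.2963,87.2666)
T_A = V + ((C−V)·d_A)·d_A = V + 76.7021·d_A = (14.5785,82.9252)
T_B = V + ((C−V)·d_B)·d_B = V + 76.7021·d_B = (-22.9695,82.1269)
sweep = 180° − θ = 151.6575°

center=(-4.2963,87.2666) T_A=(14.5785,82.9252) T_B=(-22.9695,82.1269) sweep=151.6575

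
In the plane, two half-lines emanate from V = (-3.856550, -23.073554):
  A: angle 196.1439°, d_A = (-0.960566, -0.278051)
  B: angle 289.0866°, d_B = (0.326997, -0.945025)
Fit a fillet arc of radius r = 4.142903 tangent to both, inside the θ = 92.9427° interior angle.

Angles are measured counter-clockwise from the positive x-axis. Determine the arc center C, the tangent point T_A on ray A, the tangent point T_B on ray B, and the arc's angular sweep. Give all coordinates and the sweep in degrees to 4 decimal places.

center=(-6.4848,-28.1473) T_A=(-7.6368,-24.1678) T_B=(-2.5697,-26.7926) sweep=87.0573

bisector direction at 242.6153° = (-0.459963,-0.887938)
center distance |VC| = r/sin(θ/2) = 4.142903/sin(46.4714°) = 5.714112
C = V + |VC|·bis = (-6.4848,-28.1473)
T_A = V + ((C−V)·d_A)·d_A = V + 3.9354·d_A = (-7.6368,-24.1678)
T_B = V + ((C−V)·d_B)·d_B = V + 3.9354·d_B = (-2.5697,-26.7926)
sweep = 180° − θ = 87.0573°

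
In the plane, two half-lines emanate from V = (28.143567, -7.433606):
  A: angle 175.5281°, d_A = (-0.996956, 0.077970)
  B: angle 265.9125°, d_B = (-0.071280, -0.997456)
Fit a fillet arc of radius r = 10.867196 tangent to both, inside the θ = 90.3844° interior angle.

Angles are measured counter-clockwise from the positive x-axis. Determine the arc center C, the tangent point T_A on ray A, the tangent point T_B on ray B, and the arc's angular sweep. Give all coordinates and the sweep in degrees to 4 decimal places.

bisector direction at 220.7203° = (-0.757903,-0.652367)
center distance |VC| = r/sin(θ/2) = 10.867196/sin(45.1922°) = 15.317240
C = V + |VC|·bis = (16.5346,-17.4261)
T_A = V + ((C−V)·d_A)·d_A = V + 10.7945·d_A = (17.3819,-6.5920)
T_B = V + ((C−V)·d_B)·d_B = V + 10.7945·d_B = (27.3741,-18.2007)
sweep = 180° − θ = 89.6156°

center=(16.5346,-17.4261) T_A=(17.3819,-6.5920) T_B=(27.3741,-18.2007) sweep=89.6156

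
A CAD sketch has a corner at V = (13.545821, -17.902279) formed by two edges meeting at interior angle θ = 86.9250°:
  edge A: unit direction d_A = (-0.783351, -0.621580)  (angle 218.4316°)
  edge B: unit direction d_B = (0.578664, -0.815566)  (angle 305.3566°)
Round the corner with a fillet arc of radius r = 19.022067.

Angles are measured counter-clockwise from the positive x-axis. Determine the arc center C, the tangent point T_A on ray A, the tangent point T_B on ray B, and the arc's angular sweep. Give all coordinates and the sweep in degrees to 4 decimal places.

bisector direction at 261.8941° = (-0.141003,-0.990009)
center distance |VC| = r/sin(θ/2) = 19.022067/sin(43.4625°) = 27.653190
C = V + |VC|·bis = (9.6466,-45.2792)
T_A = V + ((C−V)·d_A)·d_A = V + 20.0714·d_A = (-2.1771,-30.3782)
T_B = V + ((C−V)·d_B)·d_B = V + 20.0714·d_B = (25.1604,-34.2718)
sweep = 180° − θ = 93.0750°

center=(9.6466,-45.2792) T_A=(-2.1771,-30.3782) T_B=(25.1604,-34.2718) sweep=93.0750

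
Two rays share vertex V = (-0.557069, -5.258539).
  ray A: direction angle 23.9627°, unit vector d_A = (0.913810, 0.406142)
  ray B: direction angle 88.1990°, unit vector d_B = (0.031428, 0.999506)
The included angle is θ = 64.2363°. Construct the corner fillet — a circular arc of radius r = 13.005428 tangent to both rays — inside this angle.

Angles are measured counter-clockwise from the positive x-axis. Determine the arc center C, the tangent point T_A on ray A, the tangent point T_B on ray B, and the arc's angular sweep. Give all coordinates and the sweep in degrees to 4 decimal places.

center=(13.0931,15.0403) T_A=(18.3751,3.1558) T_B=(0.0941,15.4491) sweep=115.7637

bisector direction at 56.0808° = (0.558022,0.829826)
center distance |VC| = r/sin(θ/2) = 13.005428/sin(32.1181°) = 24.461609
C = V + |VC|·bis = (13.0931,15.0403)
T_A = V + ((C−V)·d_A)·d_A = V + 20.7178·d_A = (18.3751,3.1558)
T_B = V + ((C−V)·d_B)·d_B = V + 20.7178·d_B = (0.0941,15.4491)
sweep = 180° − θ = 115.7637°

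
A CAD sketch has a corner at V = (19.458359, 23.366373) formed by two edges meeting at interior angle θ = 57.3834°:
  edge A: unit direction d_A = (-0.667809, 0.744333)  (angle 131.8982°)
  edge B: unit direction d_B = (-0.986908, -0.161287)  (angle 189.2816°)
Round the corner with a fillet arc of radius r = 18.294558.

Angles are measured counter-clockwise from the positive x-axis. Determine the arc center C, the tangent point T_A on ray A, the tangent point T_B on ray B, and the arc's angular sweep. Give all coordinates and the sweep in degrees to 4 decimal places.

bisector direction at 160.5899° = (-0.943164,0.332327)
center distance |VC| = r/sin(θ/2) = 18.294558/sin(28.6917°) = 38.106007
C = V + |VC|·bis = (-16.4819,36.0300)
T_A = V + ((C−V)·d_A)·d_A = V + 33.4272·d_A = (-2.8646,48.2473)
T_B = V + ((C−V)·d_B)·d_B = V + 33.4272·d_B = (-13.5312,17.9750)
sweep = 180° − θ = 122.6166°

center=(-16.4819,36.0300) T_A=(-2.8646,48.2473) T_B=(-13.5312,17.9750) sweep=122.6166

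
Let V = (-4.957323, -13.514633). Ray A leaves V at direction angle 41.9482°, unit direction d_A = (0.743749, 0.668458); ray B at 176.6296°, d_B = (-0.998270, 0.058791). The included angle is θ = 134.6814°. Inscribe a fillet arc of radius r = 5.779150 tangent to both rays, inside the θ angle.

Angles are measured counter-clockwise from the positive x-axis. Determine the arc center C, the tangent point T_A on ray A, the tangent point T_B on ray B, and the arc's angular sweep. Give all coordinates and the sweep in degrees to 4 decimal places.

center=(-7.0260,-7.6036) T_A=(-3.1629,-11.9019) T_B=(-7.3658,-13.3728) sweep=45.3186

bisector direction at 109.2889° = (-0.330332,0.943865)
center distance |VC| = r/sin(θ/2) = 5.779150/sin(67.3407°) = 6.262543
C = V + |VC|·bis = (-7.0260,-7.6036)
T_A = V + ((C−V)·d_A)·d_A = V + 2.4126·d_A = (-3.1629,-11.9019)
T_B = V + ((C−V)·d_B)·d_B = V + 2.4126·d_B = (-7.3658,-13.3728)
sweep = 180° − θ = 45.3186°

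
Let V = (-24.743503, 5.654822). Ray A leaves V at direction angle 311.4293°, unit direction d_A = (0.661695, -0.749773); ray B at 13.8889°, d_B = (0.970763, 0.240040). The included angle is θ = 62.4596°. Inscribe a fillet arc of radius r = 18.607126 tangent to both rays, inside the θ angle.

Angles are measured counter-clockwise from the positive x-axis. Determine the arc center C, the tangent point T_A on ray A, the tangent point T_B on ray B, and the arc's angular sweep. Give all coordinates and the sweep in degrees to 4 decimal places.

bisector direction at 342.6591° = (0.954548,-0.298056)
center distance |VC| = r/sin(θ/2) = 18.607126/sin(31.2298°) = 35.888404
C = V + |VC|·bis = (9.5137,-5.0419)
T_A = V + ((C−V)·d_A)·d_A = V + 30.6880·d_A = (-4.4374,-17.3542)
T_B = V + ((C−V)·d_B)·d_B = V + 30.6880·d_B = (5.0473,13.0212)
sweep = 180° − θ = 117.5404°

center=(9.5137,-5.0419) T_A=(-4.4374,-17.3542) T_B=(5.0473,13.0212) sweep=117.5404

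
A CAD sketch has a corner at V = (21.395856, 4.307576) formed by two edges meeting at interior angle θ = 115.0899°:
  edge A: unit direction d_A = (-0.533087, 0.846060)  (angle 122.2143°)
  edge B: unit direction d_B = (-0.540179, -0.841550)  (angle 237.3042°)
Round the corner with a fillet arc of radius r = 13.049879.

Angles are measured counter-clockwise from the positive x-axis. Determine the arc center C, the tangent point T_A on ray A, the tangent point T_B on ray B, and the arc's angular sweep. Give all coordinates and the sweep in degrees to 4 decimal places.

bisector direction at 179.7593° = (-0.999991,0.004202)
center distance |VC| = r/sin(θ/2) = 13.049879/sin(57.5450°) = 15.465374
C = V + |VC|·bis = (5.9306,4.3726)
T_A = V + ((C−V)·d_A)·d_A = V + 8.2993·d_A = (16.9716,11.3293)
T_B = V + ((C−V)·d_B)·d_B = V + 8.2993·d_B = (16.9127,-2.6767)
sweep = 180° − θ = 64.9101°

center=(5.9306,4.3726) T_A=(16.9716,11.3293) T_B=(16.9127,-2.6767) sweep=64.9101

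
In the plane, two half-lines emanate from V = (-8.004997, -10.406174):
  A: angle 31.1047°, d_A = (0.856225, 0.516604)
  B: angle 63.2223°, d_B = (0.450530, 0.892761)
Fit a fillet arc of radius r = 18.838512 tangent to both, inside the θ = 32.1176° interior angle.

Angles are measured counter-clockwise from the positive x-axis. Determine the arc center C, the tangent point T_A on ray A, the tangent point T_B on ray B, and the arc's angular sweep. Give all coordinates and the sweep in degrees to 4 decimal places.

bisector direction at 47.1635° = (0.679909,0.733297)
center distance |VC| = r/sin(θ/2) = 18.838512/sin(16.0588°) = 68.101581
C = V + |VC|·bis = (38.2979,39.5325)
T_A = V + ((C−V)·d_A)·d_A = V + 65.4441·d_A = (48.0299,23.4025)
T_B = V + ((C−V)·d_B)·d_B = V + 65.4441·d_B = (21.4796,48.0198)
sweep = 180° − θ = 147.8824°

center=(38.2979,39.5325) T_A=(48.0299,23.4025) T_B=(21.4796,48.0198) sweep=147.8824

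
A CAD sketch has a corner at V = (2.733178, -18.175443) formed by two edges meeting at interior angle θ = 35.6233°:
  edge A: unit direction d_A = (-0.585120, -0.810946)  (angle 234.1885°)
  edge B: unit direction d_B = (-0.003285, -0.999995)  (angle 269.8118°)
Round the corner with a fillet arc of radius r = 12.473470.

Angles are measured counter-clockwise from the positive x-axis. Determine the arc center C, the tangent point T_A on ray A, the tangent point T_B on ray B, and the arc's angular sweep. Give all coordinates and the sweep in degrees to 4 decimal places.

bisector direction at 252.0002° = (-0.309015,-0.951057)
center distance |VC| = r/sin(θ/2) = 12.473470/sin(17.8117°) = 40.777780
C = V + |VC|·bis = (-9.8677,-56.9574)
T_A = V + ((C−V)·d_A)·d_A = V + 38.8232·d_A = (-19.9831,-49.6590)
T_B = V + ((C−V)·d_B)·d_B = V + 38.8232·d_B = (2.6057,-56.9984)
sweep = 180° − θ = 144.3767°

center=(-9.8677,-56.9574) T_A=(-19.9831,-49.6590) T_B=(2.6057,-56.9984) sweep=144.3767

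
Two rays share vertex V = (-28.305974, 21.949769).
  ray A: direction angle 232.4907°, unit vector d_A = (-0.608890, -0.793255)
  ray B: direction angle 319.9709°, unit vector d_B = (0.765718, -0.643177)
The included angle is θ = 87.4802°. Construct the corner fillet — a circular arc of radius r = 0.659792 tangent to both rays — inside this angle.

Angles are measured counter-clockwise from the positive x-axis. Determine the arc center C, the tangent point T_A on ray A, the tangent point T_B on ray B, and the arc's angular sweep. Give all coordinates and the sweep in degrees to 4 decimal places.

center=(-28.2024,21.0011) T_A=(-28.7258,21.4028) T_B=(-27.7780,21.5063) sweep=92.5198

bisector direction at 276.2308° = (0.108534,-0.994093)
center distance |VC| = r/sin(θ/2) = 0.659792/sin(43.7401°) = 0.954300
C = V + |VC|·bis = (-28.2024,21.0011)
T_A = V + ((C−V)·d_A)·d_A = V + 0.6895·d_A = (-28.7258,21.4028)
T_B = V + ((C−V)·d_B)·d_B = V + 0.6895·d_B = (-27.7780,21.5063)
sweep = 180° − θ = 92.5198°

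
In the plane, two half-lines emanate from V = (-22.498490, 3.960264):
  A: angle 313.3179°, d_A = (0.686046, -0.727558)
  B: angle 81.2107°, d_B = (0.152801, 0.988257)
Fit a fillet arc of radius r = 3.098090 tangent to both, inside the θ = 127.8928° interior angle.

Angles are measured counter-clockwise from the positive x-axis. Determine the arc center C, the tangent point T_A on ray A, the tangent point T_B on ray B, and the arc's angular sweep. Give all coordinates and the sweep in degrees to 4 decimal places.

bisector direction at 17.2643° = (0.954946,0.296780)
center distance |VC| = r/sin(θ/2) = 3.098090/sin(63.9464°) = 3.448516
C = V + |VC|·bis = (-19.2053,4.9837)
T_A = V + ((C−V)·d_A)·d_A = V + 1.5146·d_A = (-21.4594,2.8583)
T_B = V + ((C−V)·d_B)·d_B = V + 1.5146·d_B = (-22.2671,5.4571)
sweep = 180° − θ = 52.1072°

center=(-19.2053,4.9837) T_A=(-21.4594,2.8583) T_B=(-22.2671,5.4571) sweep=52.1072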